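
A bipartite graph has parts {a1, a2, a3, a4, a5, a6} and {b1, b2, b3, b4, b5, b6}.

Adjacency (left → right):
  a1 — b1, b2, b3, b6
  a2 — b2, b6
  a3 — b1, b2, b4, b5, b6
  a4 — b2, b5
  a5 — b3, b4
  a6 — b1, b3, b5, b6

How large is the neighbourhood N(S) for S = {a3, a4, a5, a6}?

6

The union of neighbours of {a3, a4, a5, a6} is {b1, b2, b3, b4, b5, b6}, which has 6 elements.
Since |N(S)| = 6 ≥ |S| = 4, Hall's condition holds for this subset.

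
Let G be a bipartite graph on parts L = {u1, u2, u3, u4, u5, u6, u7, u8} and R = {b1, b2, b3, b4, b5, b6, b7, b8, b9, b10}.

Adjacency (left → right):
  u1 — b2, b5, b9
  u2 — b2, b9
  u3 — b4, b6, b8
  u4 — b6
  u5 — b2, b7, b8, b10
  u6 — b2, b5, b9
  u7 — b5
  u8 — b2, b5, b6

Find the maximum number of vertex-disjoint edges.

6

One maximum matching: u1→b2, u2→b9, u3→b4, u4→b6, u5→b8, u6→b5.
The set {u1, u2, u4, u6, u7, u8} has only 4 neighbours ({b2, b5, b6, b9}), so by Hall's theorem at most 6 of the 8 left vertices can be matched.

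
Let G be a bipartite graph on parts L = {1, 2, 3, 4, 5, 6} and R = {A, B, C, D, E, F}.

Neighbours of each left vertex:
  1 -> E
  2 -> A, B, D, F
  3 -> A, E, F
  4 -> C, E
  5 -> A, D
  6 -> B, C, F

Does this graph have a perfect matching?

A valid assignment of size 6: 1-E, 2-F, 3-A, 4-C, 5-D, 6-B.
Every left vertex is matched, so this is a perfect matching.

Yes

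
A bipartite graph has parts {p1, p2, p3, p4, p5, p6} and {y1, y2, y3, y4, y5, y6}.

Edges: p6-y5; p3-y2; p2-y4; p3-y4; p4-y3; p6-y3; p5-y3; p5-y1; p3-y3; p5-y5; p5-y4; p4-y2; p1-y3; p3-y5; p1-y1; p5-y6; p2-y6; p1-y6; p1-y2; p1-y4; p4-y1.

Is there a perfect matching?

A valid assignment of size 6: p1→y6, p2→y4, p3→y5, p4→y2, p5→y1, p6→y3.
Every left vertex is matched, so this is a perfect matching.

Yes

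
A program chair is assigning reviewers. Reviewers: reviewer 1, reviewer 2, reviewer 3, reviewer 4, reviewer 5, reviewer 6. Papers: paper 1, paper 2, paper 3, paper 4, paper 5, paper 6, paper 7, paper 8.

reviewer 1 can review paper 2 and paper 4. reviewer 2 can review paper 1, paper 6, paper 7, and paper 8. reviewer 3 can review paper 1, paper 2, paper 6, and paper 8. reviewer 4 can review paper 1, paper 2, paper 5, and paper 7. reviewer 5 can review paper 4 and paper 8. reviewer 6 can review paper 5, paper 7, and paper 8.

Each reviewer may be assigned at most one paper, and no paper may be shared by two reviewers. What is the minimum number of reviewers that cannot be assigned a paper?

0

For example, pair reviewer 1-paper 2, reviewer 2-paper 8, reviewer 3-paper 6, reviewer 4-paper 1, reviewer 5-paper 4, reviewer 6-paper 7.
This saturates every reviewer, so 6 is the maximum.
That matches 6 of the 6, leaving 0 unmatched; no matching can do better.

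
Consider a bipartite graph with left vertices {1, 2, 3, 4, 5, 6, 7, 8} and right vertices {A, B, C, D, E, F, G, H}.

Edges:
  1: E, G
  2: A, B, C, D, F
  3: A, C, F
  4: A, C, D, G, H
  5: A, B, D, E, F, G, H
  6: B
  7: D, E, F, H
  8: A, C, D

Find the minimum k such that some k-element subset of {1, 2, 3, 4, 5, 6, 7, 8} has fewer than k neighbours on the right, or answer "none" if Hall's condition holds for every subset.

A matching saturating every left vertex exists, for instance 1→E, 2→A, 3→F, 4→G, 5→H, 6→B, 7→D, 8→C.
By Hall's marriage theorem, this means |N(S)| ≥ |S| for every subset S, so no violating subset exists.

none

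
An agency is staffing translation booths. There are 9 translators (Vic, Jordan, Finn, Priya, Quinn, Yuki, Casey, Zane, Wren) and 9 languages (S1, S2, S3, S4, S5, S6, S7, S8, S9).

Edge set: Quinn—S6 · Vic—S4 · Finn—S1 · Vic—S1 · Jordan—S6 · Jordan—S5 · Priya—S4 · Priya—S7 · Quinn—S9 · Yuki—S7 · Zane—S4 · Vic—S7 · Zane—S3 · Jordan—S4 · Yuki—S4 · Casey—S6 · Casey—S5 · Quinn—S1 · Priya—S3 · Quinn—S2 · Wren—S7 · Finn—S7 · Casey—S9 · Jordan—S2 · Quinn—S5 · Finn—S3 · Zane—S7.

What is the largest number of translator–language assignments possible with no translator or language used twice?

7

One maximum matching: Vic→S1, Jordan→S5, Finn→S3, Priya→S7, Quinn→S2, Yuki→S4, Casey→S6.
The set {Vic, Finn, Priya, Yuki, Zane, Wren} has only 4 neighbours ({S1, S3, S4, S7}), so by Hall's theorem at most 7 of the 9 translators can be matched.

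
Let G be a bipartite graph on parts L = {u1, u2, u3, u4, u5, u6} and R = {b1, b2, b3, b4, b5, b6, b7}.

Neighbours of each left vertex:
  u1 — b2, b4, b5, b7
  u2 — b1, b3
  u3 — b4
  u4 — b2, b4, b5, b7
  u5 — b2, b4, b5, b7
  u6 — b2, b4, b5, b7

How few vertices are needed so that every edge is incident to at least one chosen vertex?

{u2, b2, b4, b5, b7} is a vertex cover of size 5: every edge has an endpoint in this set.
No smaller cover exists because u1–b2, u2–b3, u3–b4, u4–b7, u5–b5 is a matching of size 5, and a cover must include an endpoint of each of these disjoint edges (König's theorem).

5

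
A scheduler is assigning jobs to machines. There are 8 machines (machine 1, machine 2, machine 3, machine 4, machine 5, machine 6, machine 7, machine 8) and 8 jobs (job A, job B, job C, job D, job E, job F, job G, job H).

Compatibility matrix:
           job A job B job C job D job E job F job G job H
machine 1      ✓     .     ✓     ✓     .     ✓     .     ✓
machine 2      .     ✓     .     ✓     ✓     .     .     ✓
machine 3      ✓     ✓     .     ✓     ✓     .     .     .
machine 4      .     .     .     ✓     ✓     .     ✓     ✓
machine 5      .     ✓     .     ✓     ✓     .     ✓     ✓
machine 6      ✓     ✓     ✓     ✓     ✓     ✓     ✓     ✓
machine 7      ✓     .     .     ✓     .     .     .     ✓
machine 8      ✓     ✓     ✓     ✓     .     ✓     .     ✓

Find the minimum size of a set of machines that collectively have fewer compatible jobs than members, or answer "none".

none

A matching saturating every machine exists, for instance machine 1→job D, machine 2→job E, machine 3→job B, machine 4→job G, machine 5→job H, machine 6→job C, machine 7→job A, machine 8→job F.
By Hall's marriage theorem, this means |N(S)| ≥ |S| for every subset S, so no violating subset exists.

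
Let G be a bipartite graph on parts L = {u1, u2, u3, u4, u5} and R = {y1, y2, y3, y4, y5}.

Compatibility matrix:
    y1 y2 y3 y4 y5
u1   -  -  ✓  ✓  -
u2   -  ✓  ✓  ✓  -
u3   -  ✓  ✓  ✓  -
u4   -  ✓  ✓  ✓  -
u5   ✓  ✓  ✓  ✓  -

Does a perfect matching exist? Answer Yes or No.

No

The set {u1, u2, u3, u4} has only 3 neighbours ({y2, y3, y4}), so by Hall's theorem at most 4 of the 5 left vertices can be matched.
Hence no matching covers every left vertex.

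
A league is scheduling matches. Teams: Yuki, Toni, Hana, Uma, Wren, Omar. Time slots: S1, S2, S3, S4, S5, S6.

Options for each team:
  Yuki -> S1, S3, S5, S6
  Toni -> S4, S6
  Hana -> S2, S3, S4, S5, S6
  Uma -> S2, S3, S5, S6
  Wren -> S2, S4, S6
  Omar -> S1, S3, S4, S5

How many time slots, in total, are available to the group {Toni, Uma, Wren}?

The union of neighbours of {Toni, Uma, Wren} is {S2, S3, S4, S5, S6}, which has 5 elements.
Since |N(S)| = 5 ≥ |S| = 3, Hall's condition holds for this subset.

5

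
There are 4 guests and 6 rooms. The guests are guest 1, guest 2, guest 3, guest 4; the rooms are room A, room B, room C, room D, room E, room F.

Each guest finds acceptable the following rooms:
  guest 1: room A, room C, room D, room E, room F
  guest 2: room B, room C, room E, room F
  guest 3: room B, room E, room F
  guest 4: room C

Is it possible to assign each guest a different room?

Yes

For example, pair guest 1→room D, guest 2→room E, guest 3→room F, guest 4→room C.
Every guest is matched, so this matching saturates all of them.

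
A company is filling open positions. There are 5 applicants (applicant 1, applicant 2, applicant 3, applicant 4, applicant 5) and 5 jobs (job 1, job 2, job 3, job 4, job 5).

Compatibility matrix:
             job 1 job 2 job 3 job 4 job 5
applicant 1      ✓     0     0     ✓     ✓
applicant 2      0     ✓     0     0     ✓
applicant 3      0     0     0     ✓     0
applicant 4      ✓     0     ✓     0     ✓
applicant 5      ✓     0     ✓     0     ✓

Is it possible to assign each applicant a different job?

Yes

A valid assignment of size 5: applicant 1→job 5, applicant 2→job 2, applicant 3→job 4, applicant 4→job 1, applicant 5→job 3.
All 5 applicants are covered.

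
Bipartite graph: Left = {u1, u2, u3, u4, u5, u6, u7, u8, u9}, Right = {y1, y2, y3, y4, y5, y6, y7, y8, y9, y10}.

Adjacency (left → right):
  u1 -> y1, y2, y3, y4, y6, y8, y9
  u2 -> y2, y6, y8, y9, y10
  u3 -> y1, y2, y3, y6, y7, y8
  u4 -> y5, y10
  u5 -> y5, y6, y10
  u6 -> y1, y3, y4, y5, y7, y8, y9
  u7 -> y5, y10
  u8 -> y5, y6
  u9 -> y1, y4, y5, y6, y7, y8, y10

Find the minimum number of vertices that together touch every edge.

8

The 8 edges u1–y4, u2–y8, u3–y3, u4–y5, u5–y6, u6–y9, u7–y10, u9–y7 form a matching, so any vertex cover needs at least 8 vertices (one per matched edge).
Conversely {u1, u2, u3, u6, u9, y5, y6, y10} meets every edge and has exactly 8 vertices, so 8 is optimal.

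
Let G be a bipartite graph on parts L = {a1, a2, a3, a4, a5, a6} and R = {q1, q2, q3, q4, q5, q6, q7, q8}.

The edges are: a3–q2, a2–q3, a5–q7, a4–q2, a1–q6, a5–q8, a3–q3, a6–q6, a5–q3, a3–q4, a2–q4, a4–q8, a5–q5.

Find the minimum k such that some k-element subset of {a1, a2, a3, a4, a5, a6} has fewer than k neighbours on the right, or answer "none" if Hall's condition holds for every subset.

Take S = {a1, a6}. Its neighbourhood is {q6}, so |N(S)| = 1 < |S| = 2.
No single vertex violates Hall's condition since each has at least one neighbour, so 2 is the minimum.

2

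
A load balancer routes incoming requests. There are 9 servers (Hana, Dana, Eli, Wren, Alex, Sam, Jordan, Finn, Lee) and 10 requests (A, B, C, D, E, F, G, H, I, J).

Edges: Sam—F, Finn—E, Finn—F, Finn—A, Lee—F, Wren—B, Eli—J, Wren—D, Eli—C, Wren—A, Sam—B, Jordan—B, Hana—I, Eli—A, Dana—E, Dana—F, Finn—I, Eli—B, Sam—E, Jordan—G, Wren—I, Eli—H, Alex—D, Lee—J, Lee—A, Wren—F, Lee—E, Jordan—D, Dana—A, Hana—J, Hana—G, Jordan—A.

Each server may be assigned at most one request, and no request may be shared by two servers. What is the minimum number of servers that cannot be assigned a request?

One maximum matching: Hana-J, Dana-F, Eli-H, Wren-A, Alex-D, Sam-B, Jordan-G, Finn-I, Lee-E.
All 9 servers are matched, so no larger matching exists.
That matches 9 of the 9, leaving 0 unmatched; no matching can do better.

0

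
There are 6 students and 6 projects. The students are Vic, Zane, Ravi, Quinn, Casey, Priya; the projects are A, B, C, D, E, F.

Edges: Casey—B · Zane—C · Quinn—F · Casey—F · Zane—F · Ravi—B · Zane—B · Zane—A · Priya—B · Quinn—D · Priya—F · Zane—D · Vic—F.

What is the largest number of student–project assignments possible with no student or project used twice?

A valid assignment of size 4: Vic-F, Zane-A, Ravi-B, Quinn-D.
The set {Vic, Ravi, Casey, Priya} has only 2 neighbours ({B, F}), so by Hall's theorem at most 4 of the 6 students can be matched.

4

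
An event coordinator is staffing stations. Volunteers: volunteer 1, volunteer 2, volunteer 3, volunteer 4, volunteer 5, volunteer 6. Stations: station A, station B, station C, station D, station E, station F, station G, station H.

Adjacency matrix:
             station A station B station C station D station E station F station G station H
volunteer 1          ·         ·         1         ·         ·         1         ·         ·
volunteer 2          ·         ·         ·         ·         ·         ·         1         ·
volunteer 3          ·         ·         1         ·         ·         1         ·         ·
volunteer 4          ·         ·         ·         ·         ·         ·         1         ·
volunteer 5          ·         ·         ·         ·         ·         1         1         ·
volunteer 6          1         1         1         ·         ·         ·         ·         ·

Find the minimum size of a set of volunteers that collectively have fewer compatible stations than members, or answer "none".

2

Take S = {volunteer 2, volunteer 4}. Its neighbourhood is {station G}, so |N(S)| = 1 < |S| = 2.
No single vertex violates Hall's condition since each has at least one neighbour, so 2 is the minimum.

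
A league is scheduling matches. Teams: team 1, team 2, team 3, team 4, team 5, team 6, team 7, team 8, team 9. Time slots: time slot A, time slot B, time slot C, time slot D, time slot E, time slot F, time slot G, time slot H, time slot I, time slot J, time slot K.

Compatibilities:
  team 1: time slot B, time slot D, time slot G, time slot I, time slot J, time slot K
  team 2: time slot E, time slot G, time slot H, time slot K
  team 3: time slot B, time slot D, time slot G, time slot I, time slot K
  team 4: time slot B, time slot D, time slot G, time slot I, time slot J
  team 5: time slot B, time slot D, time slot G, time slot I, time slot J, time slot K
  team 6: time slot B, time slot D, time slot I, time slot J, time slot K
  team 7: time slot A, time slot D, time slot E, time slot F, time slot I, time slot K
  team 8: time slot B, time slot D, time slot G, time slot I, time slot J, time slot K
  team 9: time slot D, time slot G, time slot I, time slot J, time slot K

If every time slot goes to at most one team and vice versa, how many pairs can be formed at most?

For example, pair team 1-time slot B, team 2-time slot H, team 3-time slot K, team 4-time slot G, team 5-time slot D, team 6-time slot I, team 7-time slot E, team 8-time slot J.
The set {team 1, team 3, team 4, team 5, team 6, team 8, team 9} has only 6 neighbours ({time slot B, time slot D, time slot G, time slot I, time slot J, time slot K}), so by Hall's theorem at most 8 of the 9 teams can be matched.

8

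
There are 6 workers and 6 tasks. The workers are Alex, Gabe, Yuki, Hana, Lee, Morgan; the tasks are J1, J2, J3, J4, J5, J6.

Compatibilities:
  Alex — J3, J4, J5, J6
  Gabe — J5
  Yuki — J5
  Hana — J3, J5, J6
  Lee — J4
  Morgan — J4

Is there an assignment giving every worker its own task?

No

The set {Gabe, Yuki, Lee, Morgan} has only 2 neighbours ({J4, J5}), so by Hall's theorem at most 4 of the 6 workers can be matched.
Hence no matching covers every worker.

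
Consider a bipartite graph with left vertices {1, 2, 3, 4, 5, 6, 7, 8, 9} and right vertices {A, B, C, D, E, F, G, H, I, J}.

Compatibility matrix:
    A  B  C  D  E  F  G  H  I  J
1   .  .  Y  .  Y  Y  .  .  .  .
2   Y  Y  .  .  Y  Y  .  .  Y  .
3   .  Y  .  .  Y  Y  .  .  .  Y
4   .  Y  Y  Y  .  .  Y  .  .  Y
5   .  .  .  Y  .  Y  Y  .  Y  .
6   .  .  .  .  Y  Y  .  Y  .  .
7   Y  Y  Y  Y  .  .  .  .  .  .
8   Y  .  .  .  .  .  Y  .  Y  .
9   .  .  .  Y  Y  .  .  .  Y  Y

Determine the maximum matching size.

9

A valid assignment of size 9: 1–C, 2–A, 3–J, 4–G, 5–F, 6–H, 7–B, 8–I, 9–E.
This saturates every left vertex, so 9 is the maximum.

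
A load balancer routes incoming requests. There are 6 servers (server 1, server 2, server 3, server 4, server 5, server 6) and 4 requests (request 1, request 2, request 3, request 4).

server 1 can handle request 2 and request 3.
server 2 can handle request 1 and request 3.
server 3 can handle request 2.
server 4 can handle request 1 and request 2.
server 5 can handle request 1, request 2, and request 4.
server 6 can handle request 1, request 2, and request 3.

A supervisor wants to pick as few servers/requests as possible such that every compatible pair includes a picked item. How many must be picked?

4

A maximum matching has 4 edges (e.g. server 1–request 3, server 2–request 1, server 3–request 2, server 5–request 4).
By König's theorem the minimum vertex cover has the same size. One such cover is {server 5, request 1, request 2, request 3}.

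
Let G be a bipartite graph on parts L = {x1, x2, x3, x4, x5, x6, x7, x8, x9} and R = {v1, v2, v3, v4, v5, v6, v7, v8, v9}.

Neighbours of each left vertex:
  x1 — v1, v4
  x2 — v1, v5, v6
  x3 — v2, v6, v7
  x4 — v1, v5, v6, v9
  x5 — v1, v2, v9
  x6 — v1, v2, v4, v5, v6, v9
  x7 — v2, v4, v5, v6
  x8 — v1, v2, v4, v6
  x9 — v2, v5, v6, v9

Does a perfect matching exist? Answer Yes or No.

No

The set {x1, x2, x4, x5, x6, x7, x8, x9} has only 6 neighbours ({v1, v2, v4, v5, v6, v9}), so by Hall's theorem at most 7 of the 9 left vertices can be matched.
Hence no matching covers every left vertex.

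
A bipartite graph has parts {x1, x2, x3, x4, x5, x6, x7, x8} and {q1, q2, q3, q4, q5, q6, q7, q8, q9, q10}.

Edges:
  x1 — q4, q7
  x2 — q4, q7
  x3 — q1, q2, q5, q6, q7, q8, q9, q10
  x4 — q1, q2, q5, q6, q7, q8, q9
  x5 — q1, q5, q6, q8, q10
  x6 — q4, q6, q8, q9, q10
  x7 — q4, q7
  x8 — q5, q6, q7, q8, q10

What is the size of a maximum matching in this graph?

7

For example, pair x1→q4, x2→q7, x3→q9, x4→q1, x5→q10, x6→q8, x8→q6.
The set {x1, x2, x7} has only 2 neighbours ({q4, q7}), so by Hall's theorem at most 7 of the 8 left vertices can be matched.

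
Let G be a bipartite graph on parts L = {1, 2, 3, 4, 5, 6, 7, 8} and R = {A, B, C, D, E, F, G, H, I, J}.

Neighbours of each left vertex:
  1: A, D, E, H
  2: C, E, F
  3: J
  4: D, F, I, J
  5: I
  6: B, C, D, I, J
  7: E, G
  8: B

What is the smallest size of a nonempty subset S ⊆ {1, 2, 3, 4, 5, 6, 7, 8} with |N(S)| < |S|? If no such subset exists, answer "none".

none

A matching saturating every left vertex exists, for instance 1→E, 2→C, 3→J, 4→F, 5→I, 6→D, 7→G, 8→B.
By Hall's marriage theorem, this means |N(S)| ≥ |S| for every subset S, so no violating subset exists.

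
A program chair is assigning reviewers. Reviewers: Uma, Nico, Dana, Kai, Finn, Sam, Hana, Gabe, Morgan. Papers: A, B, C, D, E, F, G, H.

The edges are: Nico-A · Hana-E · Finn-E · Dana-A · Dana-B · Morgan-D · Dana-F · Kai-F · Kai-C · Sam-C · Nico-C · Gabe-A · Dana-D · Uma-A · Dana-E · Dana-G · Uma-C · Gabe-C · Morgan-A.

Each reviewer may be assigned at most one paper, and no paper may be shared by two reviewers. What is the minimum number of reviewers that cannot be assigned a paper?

3

For example, pair Uma-A, Nico-C, Dana-G, Kai-F, Finn-E, Morgan-D.
The set {Uma, Nico, Finn, Sam, Hana, Gabe} has only 3 neighbours ({A, C, E}), so by Hall's theorem at most 6 of the 9 reviewers can be matched.
That matches 6 of the 9, leaving 3 unmatched; no matching can do better.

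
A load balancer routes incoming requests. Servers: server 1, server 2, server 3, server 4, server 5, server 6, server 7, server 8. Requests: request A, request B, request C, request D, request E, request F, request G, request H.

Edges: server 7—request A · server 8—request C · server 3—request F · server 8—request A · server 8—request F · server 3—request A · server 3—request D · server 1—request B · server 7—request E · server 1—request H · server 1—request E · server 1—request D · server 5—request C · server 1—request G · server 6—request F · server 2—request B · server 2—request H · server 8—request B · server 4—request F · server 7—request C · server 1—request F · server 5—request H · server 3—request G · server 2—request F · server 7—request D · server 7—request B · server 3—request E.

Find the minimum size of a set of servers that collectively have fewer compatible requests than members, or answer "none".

2

Take S = {server 4, server 6}. Its neighbourhood is {request F}, so |N(S)| = 1 < |S| = 2.
No single vertex violates Hall's condition since each has at least one neighbour, so 2 is the minimum.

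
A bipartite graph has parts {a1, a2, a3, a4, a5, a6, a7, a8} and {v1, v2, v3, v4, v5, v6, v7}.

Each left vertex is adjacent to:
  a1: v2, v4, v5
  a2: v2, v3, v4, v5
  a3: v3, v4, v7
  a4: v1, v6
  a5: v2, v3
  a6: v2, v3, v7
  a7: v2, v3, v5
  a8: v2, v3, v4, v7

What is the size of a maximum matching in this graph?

For example, pair a1-v5, a2-v4, a3-v7, a4-v6, a5-v3, a6-v2.
The set {a1, a2, a3, a5, a6, a7, a8} has only 5 neighbours ({v2, v3, v4, v5, v7}), so by Hall's theorem at most 6 of the 8 left vertices can be matched.

6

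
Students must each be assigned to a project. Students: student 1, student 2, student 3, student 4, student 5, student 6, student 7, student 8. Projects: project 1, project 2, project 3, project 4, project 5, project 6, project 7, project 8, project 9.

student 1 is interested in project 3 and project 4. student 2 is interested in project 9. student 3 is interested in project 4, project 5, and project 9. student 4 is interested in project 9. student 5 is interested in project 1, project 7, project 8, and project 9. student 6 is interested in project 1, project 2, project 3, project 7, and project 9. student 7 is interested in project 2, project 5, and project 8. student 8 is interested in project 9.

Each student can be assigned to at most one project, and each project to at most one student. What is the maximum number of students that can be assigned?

6

A valid assignment of size 6: student 1→project 4, student 2→project 9, student 3→project 5, student 5→project 1, student 6→project 3, student 7→project 8.
The set {student 2, student 4, student 8} has only 1 neighbour ({project 9}), so by Hall's theorem at most 6 of the 8 students can be matched.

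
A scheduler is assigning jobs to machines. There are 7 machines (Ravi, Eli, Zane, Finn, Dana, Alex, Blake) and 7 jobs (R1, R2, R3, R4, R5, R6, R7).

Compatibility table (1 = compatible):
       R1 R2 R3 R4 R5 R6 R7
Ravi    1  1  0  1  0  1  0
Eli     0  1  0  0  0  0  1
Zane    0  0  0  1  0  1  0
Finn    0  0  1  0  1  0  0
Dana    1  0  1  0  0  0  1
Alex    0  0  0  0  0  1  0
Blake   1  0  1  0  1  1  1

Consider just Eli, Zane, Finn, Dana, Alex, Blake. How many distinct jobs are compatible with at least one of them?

The union of neighbours of {Eli, Zane, Finn, Dana, Alex, Blake} is {R1, R2, R3, R4, R5, R6, R7}, which has 7 elements.
Since |N(S)| = 7 ≥ |S| = 6, Hall's condition holds for this subset.

7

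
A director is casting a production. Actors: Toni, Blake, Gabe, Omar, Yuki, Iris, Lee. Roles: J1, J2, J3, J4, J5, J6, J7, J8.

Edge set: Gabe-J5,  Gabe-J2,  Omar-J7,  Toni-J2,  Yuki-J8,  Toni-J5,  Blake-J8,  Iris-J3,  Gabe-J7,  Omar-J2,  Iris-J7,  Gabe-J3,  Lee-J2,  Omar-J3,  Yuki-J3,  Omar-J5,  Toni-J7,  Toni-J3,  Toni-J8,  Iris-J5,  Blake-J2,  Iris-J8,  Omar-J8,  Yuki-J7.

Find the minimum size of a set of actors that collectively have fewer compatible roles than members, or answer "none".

Take S = {Toni, Blake, Gabe, Omar, Yuki, Iris}. Its neighbourhood is {J2, J3, J5, J7, J8}, so |N(S)| = 5 < |S| = 6.
Every subset of size less than 6 has at least as many neighbours as members, so 6 is the minimum.

6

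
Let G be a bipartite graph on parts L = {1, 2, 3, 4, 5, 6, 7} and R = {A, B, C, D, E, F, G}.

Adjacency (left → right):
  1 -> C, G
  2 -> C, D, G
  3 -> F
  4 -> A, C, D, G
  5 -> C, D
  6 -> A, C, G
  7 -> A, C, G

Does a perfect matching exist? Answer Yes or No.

The set {1, 2, 4, 5, 6, 7} has only 4 neighbours ({A, C, D, G}), so by Hall's theorem at most 5 of the 7 left vertices can be matched.
Hence no matching covers every left vertex.

No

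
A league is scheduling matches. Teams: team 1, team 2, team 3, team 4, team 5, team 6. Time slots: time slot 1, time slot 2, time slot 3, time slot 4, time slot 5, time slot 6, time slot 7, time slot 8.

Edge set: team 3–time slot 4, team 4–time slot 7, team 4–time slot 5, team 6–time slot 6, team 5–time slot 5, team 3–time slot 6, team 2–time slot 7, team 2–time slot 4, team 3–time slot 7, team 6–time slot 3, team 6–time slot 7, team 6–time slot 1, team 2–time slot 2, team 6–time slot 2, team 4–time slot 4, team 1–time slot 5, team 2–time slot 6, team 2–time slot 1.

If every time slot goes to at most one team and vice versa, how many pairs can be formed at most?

For example, pair team 1–time slot 5, team 2–time slot 1, team 3–time slot 6, team 4–time slot 4, team 6–time slot 7.
The set {team 1, team 5} has only 1 neighbour ({time slot 5}), so by Hall's theorem at most 5 of the 6 teams can be matched.

5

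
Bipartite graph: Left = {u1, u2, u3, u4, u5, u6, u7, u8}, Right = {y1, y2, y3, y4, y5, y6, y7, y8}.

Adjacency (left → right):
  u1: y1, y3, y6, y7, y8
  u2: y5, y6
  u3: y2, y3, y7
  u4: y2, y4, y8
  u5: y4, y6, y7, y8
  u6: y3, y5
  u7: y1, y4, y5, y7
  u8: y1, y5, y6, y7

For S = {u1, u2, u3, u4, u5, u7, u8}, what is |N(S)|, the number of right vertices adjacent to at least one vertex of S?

The union of neighbours of {u1, u2, u3, u4, u5, u7, u8} is {y1, y2, y3, y4, y5, y6, y7, y8}, which has 8 elements.
Since |N(S)| = 8 ≥ |S| = 7, Hall's condition holds for this subset.

8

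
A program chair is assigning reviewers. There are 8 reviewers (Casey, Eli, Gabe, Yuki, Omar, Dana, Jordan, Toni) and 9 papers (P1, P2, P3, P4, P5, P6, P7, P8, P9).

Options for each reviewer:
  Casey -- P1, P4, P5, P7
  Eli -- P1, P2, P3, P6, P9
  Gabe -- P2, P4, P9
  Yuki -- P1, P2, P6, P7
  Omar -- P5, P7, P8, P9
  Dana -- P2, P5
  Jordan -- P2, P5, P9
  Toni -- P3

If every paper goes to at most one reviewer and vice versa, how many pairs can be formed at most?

8

For example, pair Casey-P5, Eli-P1, Gabe-P4, Yuki-P7, Omar-P8, Dana-P2, Jordan-P9, Toni-P3.
All 8 reviewers are matched, so no larger matching exists.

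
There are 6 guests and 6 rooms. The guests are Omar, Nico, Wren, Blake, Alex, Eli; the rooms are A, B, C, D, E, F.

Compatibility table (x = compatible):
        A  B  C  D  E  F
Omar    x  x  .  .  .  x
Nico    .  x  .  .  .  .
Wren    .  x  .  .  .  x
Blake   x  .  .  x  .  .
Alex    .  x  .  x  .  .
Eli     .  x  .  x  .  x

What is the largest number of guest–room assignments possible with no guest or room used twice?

4

One maximum matching: Omar–A, Nico–B, Wren–F, Blake–D.
The set {Omar, Nico, Wren, Blake, Alex, Eli} has only 4 neighbours ({A, B, D, F}), so by Hall's theorem at most 4 of the 6 guests can be matched.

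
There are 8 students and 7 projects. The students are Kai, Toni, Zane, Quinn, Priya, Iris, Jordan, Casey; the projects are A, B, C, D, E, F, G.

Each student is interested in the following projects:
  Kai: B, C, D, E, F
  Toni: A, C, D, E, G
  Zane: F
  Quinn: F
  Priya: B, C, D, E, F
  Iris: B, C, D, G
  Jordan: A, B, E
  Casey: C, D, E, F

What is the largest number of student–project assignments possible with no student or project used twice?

For example, pair Kai→B, Toni→G, Zane→F, Priya→D, Iris→C, Jordan→A, Casey→E.
The set {Zane, Quinn} has only 1 neighbour ({F}), so by Hall's theorem at most 7 of the 8 students can be matched.

7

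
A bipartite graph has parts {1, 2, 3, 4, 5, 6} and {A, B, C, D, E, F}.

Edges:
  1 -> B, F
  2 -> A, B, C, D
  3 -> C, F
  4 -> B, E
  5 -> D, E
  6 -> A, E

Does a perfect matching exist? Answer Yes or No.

For example, pair 1–F, 2–A, 3–C, 4–B, 5–D, 6–E.
All 6 left vertices are covered.

Yes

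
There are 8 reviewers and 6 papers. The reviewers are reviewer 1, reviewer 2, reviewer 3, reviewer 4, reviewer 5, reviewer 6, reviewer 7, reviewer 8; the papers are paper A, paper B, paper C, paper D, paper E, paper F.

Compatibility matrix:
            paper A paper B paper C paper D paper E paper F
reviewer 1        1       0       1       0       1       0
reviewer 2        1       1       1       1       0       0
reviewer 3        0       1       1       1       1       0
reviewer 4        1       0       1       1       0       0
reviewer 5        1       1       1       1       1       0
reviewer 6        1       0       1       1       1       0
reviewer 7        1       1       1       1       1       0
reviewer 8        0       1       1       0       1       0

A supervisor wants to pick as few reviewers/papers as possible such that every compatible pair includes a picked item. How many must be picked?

{paper A, paper B, paper C, paper D, paper E} is a vertex cover of size 5: every edge has an endpoint in this set.
No smaller cover exists because reviewer 1–paper E, reviewer 2–paper A, reviewer 3–paper D, reviewer 4–paper C, reviewer 5–paper B is a matching of size 5, and a cover must include an endpoint of each of these disjoint edges (König's theorem).

5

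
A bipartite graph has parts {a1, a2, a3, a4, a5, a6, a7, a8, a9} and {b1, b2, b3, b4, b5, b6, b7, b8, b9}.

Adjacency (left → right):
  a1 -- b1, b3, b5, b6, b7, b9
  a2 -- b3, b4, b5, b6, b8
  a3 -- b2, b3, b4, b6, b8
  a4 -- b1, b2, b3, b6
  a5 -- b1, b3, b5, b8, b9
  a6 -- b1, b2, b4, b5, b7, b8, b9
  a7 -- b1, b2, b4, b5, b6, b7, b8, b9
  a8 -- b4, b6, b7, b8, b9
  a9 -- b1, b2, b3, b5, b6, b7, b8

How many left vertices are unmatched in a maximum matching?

For example, pair a1-b1, a2-b3, a3-b8, a4-b2, a5-b9, a6-b4, a7-b5, a8-b6, a9-b7.
All 9 left vertices are matched, so no larger matching exists.
That matches 9 of the 9, leaving 0 unmatched; no matching can do better.

0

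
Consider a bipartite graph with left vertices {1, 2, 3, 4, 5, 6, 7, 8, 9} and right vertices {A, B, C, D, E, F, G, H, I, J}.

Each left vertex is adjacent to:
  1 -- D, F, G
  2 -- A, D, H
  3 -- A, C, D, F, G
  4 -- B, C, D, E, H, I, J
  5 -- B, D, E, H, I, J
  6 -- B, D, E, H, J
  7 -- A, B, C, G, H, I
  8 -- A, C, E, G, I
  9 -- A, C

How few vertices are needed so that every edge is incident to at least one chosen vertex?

9

The 9 edges 1–D, 2–H, 3–F, 4–J, 5–B, 6–E, 7–A, 8–G, 9–C form a matching, so any vertex cover needs at least 9 vertices (one per matched edge).
Conversely {1, 2, 3, 4, 5, 6, 7, 8, 9} meets every edge and has exactly 9 vertices, so 9 is optimal.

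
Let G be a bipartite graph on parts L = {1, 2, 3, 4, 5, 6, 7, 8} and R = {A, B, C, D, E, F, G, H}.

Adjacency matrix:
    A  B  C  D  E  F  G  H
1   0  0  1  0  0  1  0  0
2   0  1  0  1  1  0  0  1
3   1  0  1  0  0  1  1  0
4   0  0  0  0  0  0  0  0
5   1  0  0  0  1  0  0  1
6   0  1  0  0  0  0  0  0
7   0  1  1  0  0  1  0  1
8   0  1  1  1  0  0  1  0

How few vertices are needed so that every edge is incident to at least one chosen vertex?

7

A maximum matching has 7 edges (e.g. 1–C, 2–D, 3–F, 5–E, 6–B, 7–H, 8–G).
By König's theorem the minimum vertex cover has the same size. One such cover is {1, 2, 3, 5, 6, 7, 8}.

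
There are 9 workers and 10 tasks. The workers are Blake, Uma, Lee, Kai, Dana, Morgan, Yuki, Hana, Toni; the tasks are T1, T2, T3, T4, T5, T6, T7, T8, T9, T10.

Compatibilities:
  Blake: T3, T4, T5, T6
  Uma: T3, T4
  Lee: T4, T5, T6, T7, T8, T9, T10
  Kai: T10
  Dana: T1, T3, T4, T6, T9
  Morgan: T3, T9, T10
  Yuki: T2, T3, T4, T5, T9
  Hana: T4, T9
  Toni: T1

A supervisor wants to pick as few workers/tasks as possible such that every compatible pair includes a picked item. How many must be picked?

9

{Blake, Uma, Lee, Kai, Dana, Morgan, Yuki, Hana, Toni} is a vertex cover of size 9: every edge has an endpoint in this set.
No smaller cover exists because Blake–T5, Uma–T4, Lee–T7, Kai–T10, Dana–T6, Morgan–T3, Yuki–T2, Hana–T9, Toni–T1 is a matching of size 9, and a cover must include an endpoint of each of these disjoint edges (König's theorem).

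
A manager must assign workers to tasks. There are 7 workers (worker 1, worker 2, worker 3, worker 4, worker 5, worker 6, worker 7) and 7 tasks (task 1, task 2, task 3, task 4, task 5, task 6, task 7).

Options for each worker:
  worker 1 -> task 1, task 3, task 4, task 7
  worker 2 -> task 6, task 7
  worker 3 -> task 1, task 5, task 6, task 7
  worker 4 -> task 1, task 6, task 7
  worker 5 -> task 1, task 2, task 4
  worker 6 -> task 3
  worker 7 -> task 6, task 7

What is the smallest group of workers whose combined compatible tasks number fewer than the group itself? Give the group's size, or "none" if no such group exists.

none

A matching saturating every worker exists, for instance worker 1→task 4, worker 2→task 6, worker 3→task 5, worker 4→task 1, worker 5→task 2, worker 6→task 3, worker 7→task 7.
By Hall's marriage theorem, this means |N(S)| ≥ |S| for every subset S, so no violating subset exists.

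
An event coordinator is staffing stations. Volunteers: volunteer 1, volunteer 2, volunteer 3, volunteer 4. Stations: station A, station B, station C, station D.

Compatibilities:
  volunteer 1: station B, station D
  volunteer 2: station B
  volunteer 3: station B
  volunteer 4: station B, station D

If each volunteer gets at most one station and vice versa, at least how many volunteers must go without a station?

2

For example, pair volunteer 1-station D, volunteer 2-station B.
The set {volunteer 1, volunteer 2, volunteer 3, volunteer 4} has only 2 neighbours ({station B, station D}), so by Hall's theorem at most 2 of the 4 volunteers can be matched.
That matches 2 of the 4, leaving 2 unmatched; no matching can do better.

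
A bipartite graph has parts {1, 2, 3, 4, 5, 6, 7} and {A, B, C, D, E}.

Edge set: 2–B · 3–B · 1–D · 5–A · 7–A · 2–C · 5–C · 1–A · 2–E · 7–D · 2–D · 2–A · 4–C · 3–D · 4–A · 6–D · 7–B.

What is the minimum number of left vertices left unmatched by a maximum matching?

2

A valid assignment of size 5: 1→D, 2→E, 3→B, 4→A, 5→C.
The set {1, 3, 4, 5, 6, 7} has only 4 neighbours ({A, B, C, D}), so by Hall's theorem at most 5 of the 7 left vertices can be matched.
That matches 5 of the 7, leaving 2 unmatched; no matching can do better.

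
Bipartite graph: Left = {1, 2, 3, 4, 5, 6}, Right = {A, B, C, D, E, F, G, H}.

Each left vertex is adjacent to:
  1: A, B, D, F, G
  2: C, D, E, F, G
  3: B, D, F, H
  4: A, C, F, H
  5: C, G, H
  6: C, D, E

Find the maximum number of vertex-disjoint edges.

6

One maximum matching: 1→A, 2→G, 3→B, 4→F, 5→C, 6→E.
This saturates every left vertex, so 6 is the maximum.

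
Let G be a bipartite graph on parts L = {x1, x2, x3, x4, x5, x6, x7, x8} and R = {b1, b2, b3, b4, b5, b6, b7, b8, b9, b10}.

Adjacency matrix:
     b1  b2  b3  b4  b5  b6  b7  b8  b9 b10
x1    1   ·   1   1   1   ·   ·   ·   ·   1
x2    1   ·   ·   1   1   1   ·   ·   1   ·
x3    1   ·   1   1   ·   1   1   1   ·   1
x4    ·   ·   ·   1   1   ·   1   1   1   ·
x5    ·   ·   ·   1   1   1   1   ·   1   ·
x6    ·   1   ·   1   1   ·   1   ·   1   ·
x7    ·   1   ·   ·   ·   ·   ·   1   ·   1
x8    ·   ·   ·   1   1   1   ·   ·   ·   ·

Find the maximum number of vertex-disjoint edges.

A valid assignment of size 8: x1–b10, x2–b6, x3–b1, x4–b9, x5–b4, x6–b7, x7–b8, x8–b5.
This saturates every left vertex, so 8 is the maximum.

8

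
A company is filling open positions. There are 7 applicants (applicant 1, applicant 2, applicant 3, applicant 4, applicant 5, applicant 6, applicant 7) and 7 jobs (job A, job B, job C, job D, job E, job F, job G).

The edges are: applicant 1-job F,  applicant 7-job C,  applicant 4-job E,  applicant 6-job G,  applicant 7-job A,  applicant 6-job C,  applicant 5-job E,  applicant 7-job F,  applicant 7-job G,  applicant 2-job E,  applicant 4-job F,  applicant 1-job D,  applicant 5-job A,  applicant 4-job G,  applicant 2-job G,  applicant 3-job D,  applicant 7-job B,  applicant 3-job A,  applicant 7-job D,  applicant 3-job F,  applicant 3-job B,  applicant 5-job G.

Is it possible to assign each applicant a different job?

A valid assignment of size 7: applicant 1→job D, applicant 2→job E, applicant 3→job B, applicant 4→job G, applicant 5→job A, applicant 6→job C, applicant 7→job F.
Every applicant is matched, so this is a perfect matching.

Yes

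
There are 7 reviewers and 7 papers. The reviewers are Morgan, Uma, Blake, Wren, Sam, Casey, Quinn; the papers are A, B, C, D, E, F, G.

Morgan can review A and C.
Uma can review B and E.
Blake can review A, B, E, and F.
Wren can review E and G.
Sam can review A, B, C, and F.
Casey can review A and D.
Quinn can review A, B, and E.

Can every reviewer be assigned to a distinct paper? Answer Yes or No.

A valid assignment of size 7: Morgan→C, Uma→E, Blake→A, Wren→G, Sam→F, Casey→D, Quinn→B.
Every reviewer is matched, so this is a perfect matching.

Yes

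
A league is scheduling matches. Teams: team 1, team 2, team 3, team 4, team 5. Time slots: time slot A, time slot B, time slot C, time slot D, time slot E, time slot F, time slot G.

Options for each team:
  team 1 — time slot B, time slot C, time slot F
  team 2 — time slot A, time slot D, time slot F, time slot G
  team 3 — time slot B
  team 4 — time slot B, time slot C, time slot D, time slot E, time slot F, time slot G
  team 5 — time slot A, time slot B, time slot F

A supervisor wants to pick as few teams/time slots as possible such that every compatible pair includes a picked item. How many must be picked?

{team 1, team 2, team 3, team 4, team 5} is a vertex cover of size 5: every edge has an endpoint in this set.
No smaller cover exists because team 1–time slot C, team 2–time slot D, team 3–time slot B, team 4–time slot E, team 5–time slot F is a matching of size 5, and a cover must include an endpoint of each of these disjoint edges (König's theorem).

5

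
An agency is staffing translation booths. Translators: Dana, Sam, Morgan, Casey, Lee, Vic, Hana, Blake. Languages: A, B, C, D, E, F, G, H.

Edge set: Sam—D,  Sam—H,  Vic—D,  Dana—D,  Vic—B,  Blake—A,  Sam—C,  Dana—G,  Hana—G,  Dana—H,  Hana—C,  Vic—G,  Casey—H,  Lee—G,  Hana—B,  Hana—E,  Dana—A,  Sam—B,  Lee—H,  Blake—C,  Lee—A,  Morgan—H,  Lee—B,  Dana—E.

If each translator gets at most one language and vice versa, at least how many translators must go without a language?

1

One maximum matching: Dana→G, Sam→B, Morgan→H, Lee→A, Vic→D, Hana→E, Blake→C.
The set {Morgan, Casey} has only 1 neighbour ({H}), so by Hall's theorem at most 7 of the 8 translators can be matched.
That matches 7 of the 8, leaving 1 unmatched; no matching can do better.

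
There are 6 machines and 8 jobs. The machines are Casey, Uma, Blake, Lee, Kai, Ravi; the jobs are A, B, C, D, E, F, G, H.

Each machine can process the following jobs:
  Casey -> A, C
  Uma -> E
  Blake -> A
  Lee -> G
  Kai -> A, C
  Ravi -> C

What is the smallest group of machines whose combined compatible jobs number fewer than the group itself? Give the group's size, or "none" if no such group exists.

3

Take S = {Casey, Blake, Kai}. Its neighbourhood is {A, C}, so |N(S)| = 2 < |S| = 3.
Every subset of size less than 3 has at least as many neighbours as members, so 3 is the minimum.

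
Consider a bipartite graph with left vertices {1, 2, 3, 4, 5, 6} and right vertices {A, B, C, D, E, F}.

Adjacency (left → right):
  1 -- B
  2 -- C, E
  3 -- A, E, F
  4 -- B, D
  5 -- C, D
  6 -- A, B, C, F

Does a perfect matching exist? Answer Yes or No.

For example, pair 1–B, 2–E, 3–A, 4–D, 5–C, 6–F.
All 6 left vertices are covered.

Yes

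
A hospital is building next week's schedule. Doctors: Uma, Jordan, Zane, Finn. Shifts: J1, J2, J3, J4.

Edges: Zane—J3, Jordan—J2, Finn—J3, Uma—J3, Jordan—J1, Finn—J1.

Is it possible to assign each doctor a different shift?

No

The set {Uma, Zane} has only 1 neighbour ({J3}), so by Hall's theorem at most 3 of the 4 doctors can be matched.
Hence no matching covers every doctor.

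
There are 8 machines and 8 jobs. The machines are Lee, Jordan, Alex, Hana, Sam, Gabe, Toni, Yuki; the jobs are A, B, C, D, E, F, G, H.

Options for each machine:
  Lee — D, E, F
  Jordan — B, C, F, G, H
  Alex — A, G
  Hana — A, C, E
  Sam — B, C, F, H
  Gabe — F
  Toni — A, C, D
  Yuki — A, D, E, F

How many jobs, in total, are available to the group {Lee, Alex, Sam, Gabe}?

8

The union of neighbours of {Lee, Alex, Sam, Gabe} is {A, B, C, D, E, F, G, H}, which has 8 elements.
Since |N(S)| = 8 ≥ |S| = 4, Hall's condition holds for this subset.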